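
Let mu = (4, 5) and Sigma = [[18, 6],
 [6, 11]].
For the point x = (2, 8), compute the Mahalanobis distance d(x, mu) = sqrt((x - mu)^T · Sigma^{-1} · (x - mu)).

Step 1 — centre the observation: (x - mu) = (-2, 3).

Step 2 — invert Sigma. det(Sigma) = 18·11 - (6)² = 162.
  Sigma^{-1} = (1/det) · [[d, -b], [-b, a]] = [[0.0679, -0.037],
 [-0.037, 0.1111]].

Step 3 — form the quadratic (x - mu)^T · Sigma^{-1} · (x - mu):
  Sigma^{-1} · (x - mu) = (-0.2469, 0.4074).
  (x - mu)^T · [Sigma^{-1} · (x - mu)] = (-2)·(-0.2469) + (3)·(0.4074) = 1.716.

Step 4 — take square root: d = √(1.716) ≈ 1.31.

d(x, mu) = √(1.716) ≈ 1.31


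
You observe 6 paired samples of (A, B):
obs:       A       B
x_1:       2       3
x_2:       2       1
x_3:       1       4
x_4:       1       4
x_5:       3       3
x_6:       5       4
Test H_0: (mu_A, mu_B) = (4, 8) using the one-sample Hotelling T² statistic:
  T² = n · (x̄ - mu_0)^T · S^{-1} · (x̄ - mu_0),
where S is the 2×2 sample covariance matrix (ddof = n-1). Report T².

Step 1 — sample mean vector:
  mean(A) = (2 + 2 + 1 + 1 + 3 + 5) / 6 = 14/6 = 2.3333
  mean(B) = (3 + 1 + 4 + 4 + 3 + 4) / 6 = 19/6 = 3.1667
  x̄ = (2.3333, 3.1667),  deviation x̄ - mu_0 = (2.3333, 3.1667) - (4, 8) = (-1.6667, -4.8333).

Step 2 — sample covariance matrix, S[i,j] = (1/(n-1)) · Σ_k (x_{k,i} - mean_i) · (x_{k,j} - mean_j), divisor n-1 = 5:
  S[A,A] = ((-0.3333)·(-0.3333) + (-0.3333)·(-0.3333) + (-1.3333)·(-1.3333) + (-1.3333)·(-1.3333) + (0.6667)·(0.6667) + (2.6667)·(2.6667)) / 5 = 11.3333/5 = 2.2667
  S[A,B] = ((-0.3333)·(-0.1667) + (-0.3333)·(-2.1667) + (-1.3333)·(0.8333) + (-1.3333)·(0.8333) + (0.6667)·(-0.1667) + (2.6667)·(0.8333)) / 5 = 0.6667/5 = 0.1333
  S[B,B] = ((-0.1667)·(-0.1667) + (-2.1667)·(-2.1667) + (0.8333)·(0.8333) + (0.8333)·(0.8333) + (-0.1667)·(-0.1667) + (0.8333)·(0.8333)) / 5 = 6.8333/5 = 1.3667
  S = [[2.2667, 0.1333],
 [0.1333, 1.3667]].

Step 3 — invert S. det(S) = 2.2667·1.3667 - (0.1333)² = 3.08.
  S^{-1} = (1/det) · [[d, -b], [-b, a]] = [[0.4437, -0.0433],
 [-0.0433, 0.7359]].

Step 4 — quadratic form (x̄ - mu_0)^T · S^{-1} · (x̄ - mu_0):
  S^{-1} · (x̄ - mu_0) = (-0.5303, -3.4848),
  (x̄ - mu_0)^T · [...] = (-1.6667)·(-0.5303) + (-4.8333)·(-3.4848) = 17.7273.

Step 5 — scale by n: T² = 6 · 17.7273 = 106.3636.

T² ≈ 106.3636


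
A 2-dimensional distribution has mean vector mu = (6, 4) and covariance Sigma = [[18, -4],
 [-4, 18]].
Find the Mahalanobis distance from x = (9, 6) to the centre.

Step 1 — centre the observation: (x - mu) = (3, 2).

Step 2 — invert Sigma. det(Sigma) = 18·18 - (-4)² = 308.
  Sigma^{-1} = (1/det) · [[d, -b], [-b, a]] = [[0.0584, 0.013],
 [0.013, 0.0584]].

Step 3 — form the quadratic (x - mu)^T · Sigma^{-1} · (x - mu):
  Sigma^{-1} · (x - mu) = (0.2013, 0.1558).
  (x - mu)^T · [Sigma^{-1} · (x - mu)] = (3)·(0.2013) + (2)·(0.1558) = 0.9156.

Step 4 — take square root: d = √(0.9156) ≈ 0.9569.

d(x, mu) = √(0.9156) ≈ 0.9569


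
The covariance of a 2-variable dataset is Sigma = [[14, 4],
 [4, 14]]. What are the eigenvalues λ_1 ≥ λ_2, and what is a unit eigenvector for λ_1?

Step 1 — characteristic polynomial of 2×2 Sigma:
  det(Sigma - λI) = λ² - trace · λ + det = 0.
  trace = 14 + 14 = 28, det = 14·14 - (4)² = 180.
Step 2 — discriminant:
  Δ = trace² - 4·det = 784 - 720 = 64.
Step 3 — eigenvalues:
  λ = (trace ± √Δ)/2 = (28 ± 8)/2,
  λ_1 = 18,  λ_2 = 10.

Step 4 — unit eigenvector for λ_1: solve (Sigma - λ_1 I)v = 0. First row:
  (14 - 18)·v_x + (4)·v_y = 0, i.e. (-4)·v_x + (4)·v_y = 0,
  so v ∝ (b, λ_1 - a) = (4, 4) = u.
  ||u|| = √((4)² + (4)²) = √(32) ≈ 5.6569,
  v_1 = u/||u|| ≈ (0.7071, 0.7071) (||v_1|| = 1).

λ_1 = 18,  λ_2 = 10;  v_1 ≈ (0.7071, 0.7071)


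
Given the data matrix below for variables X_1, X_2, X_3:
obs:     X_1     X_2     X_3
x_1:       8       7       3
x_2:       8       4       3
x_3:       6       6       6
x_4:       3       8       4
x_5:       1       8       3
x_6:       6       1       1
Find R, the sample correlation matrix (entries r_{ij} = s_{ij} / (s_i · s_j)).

Step 1 — column means:
  mean(X_1) = (8 + 8 + 6 + 3 + 1 + 6) / 6 = 32/6 = 5.3333
  mean(X_2) = (7 + 4 + 6 + 8 + 8 + 1) / 6 = 34/6 = 5.6667
  mean(X_3) = (3 + 3 + 6 + 4 + 3 + 1) / 6 = 20/6 = 3.3333

Step 2 — sample variances and covariances s[i,j] = (1/(n-1)) · Σ_k (x_{k,i} - mean_i) · (x_{k,j} - mean_j), with n-1 = 5:
  s[X_1,X_1] = ((2.6667)·(2.6667) + (2.6667)·(2.6667) + (0.6667)·(0.6667) + (-2.3333)·(-2.3333) + (-4.3333)·(-4.3333) + (0.6667)·(0.6667)) / 5 = 39.3333/5 = 7.8667
  s[X_1,X_2] = ((2.6667)·(1.3333) + (2.6667)·(-1.6667) + (0.6667)·(0.3333) + (-2.3333)·(2.3333) + (-4.3333)·(2.3333) + (0.6667)·(-4.6667)) / 5 = -19.3333/5 = -3.8667
  s[X_1,X_3] = ((2.6667)·(-0.3333) + (2.6667)·(-0.3333) + (0.6667)·(2.6667) + (-2.3333)·(0.6667) + (-4.3333)·(-0.3333) + (0.6667)·(-2.3333)) / 5 = -1.6667/5 = -0.3333
  s[X_2,X_2] = ((1.3333)·(1.3333) + (-1.6667)·(-1.6667) + (0.3333)·(0.3333) + (2.3333)·(2.3333) + (2.3333)·(2.3333) + (-4.6667)·(-4.6667)) / 5 = 37.3333/5 = 7.4667
  s[X_2,X_3] = ((1.3333)·(-0.3333) + (-1.6667)·(-0.3333) + (0.3333)·(2.6667) + (2.3333)·(0.6667) + (2.3333)·(-0.3333) + (-4.6667)·(-2.3333)) / 5 = 12.6667/5 = 2.5333
  s[X_3,X_3] = ((-0.3333)·(-0.3333) + (-0.3333)·(-0.3333) + (2.6667)·(2.6667) + (0.6667)·(0.6667) + (-0.3333)·(-0.3333) + (-2.3333)·(-2.3333)) / 5 = 13.3333/5 = 2.6667
  Sample standard deviations s_i = √(s[i,i]):
  s(X_1) = √(7.8667) = 2.8048
  s(X_2) = √(7.4667) = 2.7325
  s(X_3) = √(2.6667) = 1.633

Step 3 — r_{ij} = s_{ij} / (s_i · s_j):
  r[X_1,X_1] = 1 (diagonal).
  r[X_1,X_2] = -3.8667 / (2.8048 · 2.7325) = -3.8667 / 7.6641 = -0.5045
  r[X_1,X_3] = -0.3333 / (2.8048 · 1.633) = -0.3333 / 4.5802 = -0.0728
  r[X_2,X_2] = 1 (diagonal).
  r[X_2,X_3] = 2.5333 / (2.7325 · 1.633) = 2.5333 / 4.4622 = 0.5677
  r[X_3,X_3] = 1 (diagonal).

R is symmetric with unit diagonal. Assembling:

R = [[1, -0.5045, -0.0728],
 [-0.5045, 1, 0.5677],
 [-0.0728, 0.5677, 1]]


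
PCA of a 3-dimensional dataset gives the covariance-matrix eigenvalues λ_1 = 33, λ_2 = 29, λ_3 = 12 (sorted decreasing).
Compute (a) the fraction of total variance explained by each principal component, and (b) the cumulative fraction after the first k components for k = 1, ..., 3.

Step 1 — total variance = trace(Sigma) = Σ λ_i = 33 + 29 + 12 = 74.

Step 2 — fraction explained by component i = λ_i / Σ λ:
  PC1: 33/74 = 0.4459
  PC2: 29/74 = 0.3919
  PC3: 12/74 = 0.1622

Step 3 — cumulative fraction after k components = (λ_1 + ... + λ_k) / Σ λ:
  k = 1: 33/74 = 0.4459
  k = 2: (33 + 29)/74 = 62/74 = 0.8378
  k = 3: (33 + 29 + 12)/74 = 74/74 = 1

Summary (fraction, with percent):

explained: PC1 0.4459 (44.59%), PC2 0.3919 (39.19%), PC3 0.1622 (16.22%);  cumulative: 0.4459, 0.8378, 1


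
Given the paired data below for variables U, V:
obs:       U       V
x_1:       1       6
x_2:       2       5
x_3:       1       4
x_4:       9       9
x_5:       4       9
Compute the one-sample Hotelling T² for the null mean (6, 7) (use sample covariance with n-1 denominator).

Step 1 — sample mean vector:
  mean(U) = (1 + 2 + 1 + 9 + 4) / 5 = 17/5 = 3.4
  mean(V) = (6 + 5 + 4 + 9 + 9) / 5 = 33/5 = 6.6
  x̄ = (3.4, 6.6),  deviation x̄ - mu_0 = (3.4, 6.6) - (6, 7) = (-2.6, -0.4).

Step 2 — sample covariance matrix, S[i,j] = (1/(n-1)) · Σ_k (x_{k,i} - mean_i) · (x_{k,j} - mean_j), divisor n-1 = 4:
  S[U,U] = ((-2.4)·(-2.4) + (-1.4)·(-1.4) + (-2.4)·(-2.4) + (5.6)·(5.6) + (0.6)·(0.6)) / 4 = 45.2/4 = 11.3
  S[U,V] = ((-2.4)·(-0.6) + (-1.4)·(-1.6) + (-2.4)·(-2.6) + (5.6)·(2.4) + (0.6)·(2.4)) / 4 = 24.8/4 = 6.2
  S[V,V] = ((-0.6)·(-0.6) + (-1.6)·(-1.6) + (-2.6)·(-2.6) + (2.4)·(2.4) + (2.4)·(2.4)) / 4 = 21.2/4 = 5.3
  S = [[11.3, 6.2],
 [6.2, 5.3]].

Step 3 — invert S. det(S) = 11.3·5.3 - (6.2)² = 21.45.
  S^{-1} = (1/det) · [[d, -b], [-b, a]] = [[0.2471, -0.289],
 [-0.289, 0.5268]].

Step 4 — quadratic form (x̄ - mu_0)^T · S^{-1} · (x̄ - mu_0):
  S^{-1} · (x̄ - mu_0) = (-0.5268, 0.5408),
  (x̄ - mu_0)^T · [...] = (-2.6)·(-0.5268) + (-0.4)·(0.5408) = 1.1534.

Step 5 — scale by n: T² = 5 · 1.1534 = 5.7669.

T² ≈ 5.7669


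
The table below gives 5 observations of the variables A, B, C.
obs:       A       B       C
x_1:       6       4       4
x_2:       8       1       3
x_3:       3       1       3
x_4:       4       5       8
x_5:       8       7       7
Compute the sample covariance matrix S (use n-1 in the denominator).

Step 1 — column means:
  mean(A) = (6 + 8 + 3 + 4 + 8) / 5 = 29/5 = 5.8
  mean(B) = (4 + 1 + 1 + 5 + 7) / 5 = 18/5 = 3.6
  mean(C) = (4 + 3 + 3 + 8 + 7) / 5 = 25/5 = 5

Step 2 — sample covariance S[i,j] = (1/(n-1)) · Σ_k (x_{k,i} - mean_i) · (x_{k,j} - mean_j), with n-1 = 4.
  S[A,A] = ((0.2)·(0.2) + (2.2)·(2.2) + (-2.8)·(-2.8) + (-1.8)·(-1.8) + (2.2)·(2.2)) / 4 = 20.8/4 = 5.2
  S[A,B] = ((0.2)·(0.4) + (2.2)·(-2.6) + (-2.8)·(-2.6) + (-1.8)·(1.4) + (2.2)·(3.4)) / 4 = 6.6/4 = 1.65
  S[A,C] = ((0.2)·(-1) + (2.2)·(-2) + (-2.8)·(-2) + (-1.8)·(3) + (2.2)·(2)) / 4 = 0/4 = 0
  S[B,B] = ((0.4)·(0.4) + (-2.6)·(-2.6) + (-2.6)·(-2.6) + (1.4)·(1.4) + (3.4)·(3.4)) / 4 = 27.2/4 = 6.8
  S[B,C] = ((0.4)·(-1) + (-2.6)·(-2) + (-2.6)·(-2) + (1.4)·(3) + (3.4)·(2)) / 4 = 21/4 = 5.25
  S[C,C] = ((-1)·(-1) + (-2)·(-2) + (-2)·(-2) + (3)·(3) + (2)·(2)) / 4 = 22/4 = 5.5

S is symmetric (S[j,i] = S[i,j]). Assembling:

S = [[5.2, 1.65, 0],
 [1.65, 6.8, 5.25],
 [0, 5.25, 5.5]]


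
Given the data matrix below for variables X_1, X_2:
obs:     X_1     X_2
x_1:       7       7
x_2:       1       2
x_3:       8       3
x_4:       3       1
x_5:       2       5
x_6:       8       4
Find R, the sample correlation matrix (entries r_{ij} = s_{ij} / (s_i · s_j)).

Step 1 — column means:
  mean(X_1) = (7 + 1 + 8 + 3 + 2 + 8) / 6 = 29/6 = 4.8333
  mean(X_2) = (7 + 2 + 3 + 1 + 5 + 4) / 6 = 22/6 = 3.6667

Step 2 — sample variances and covariances s[i,j] = (1/(n-1)) · Σ_k (x_{k,i} - mean_i) · (x_{k,j} - mean_j), with n-1 = 5:
  s[X_1,X_1] = ((2.1667)·(2.1667) + (-3.8333)·(-3.8333) + (3.1667)·(3.1667) + (-1.8333)·(-1.8333) + (-2.8333)·(-2.8333) + (3.1667)·(3.1667)) / 5 = 50.8333/5 = 10.1667
  s[X_1,X_2] = ((2.1667)·(3.3333) + (-3.8333)·(-1.6667) + (3.1667)·(-0.6667) + (-1.8333)·(-2.6667) + (-2.8333)·(1.3333) + (3.1667)·(0.3333)) / 5 = 13.6667/5 = 2.7333
  s[X_2,X_2] = ((3.3333)·(3.3333) + (-1.6667)·(-1.6667) + (-0.6667)·(-0.6667) + (-2.6667)·(-2.6667) + (1.3333)·(1.3333) + (0.3333)·(0.3333)) / 5 = 23.3333/5 = 4.6667
  Sample standard deviations s_i = √(s[i,i]):
  s(X_1) = √(10.1667) = 3.1885
  s(X_2) = √(4.6667) = 2.1602

Step 3 — r_{ij} = s_{ij} / (s_i · s_j):
  r[X_1,X_1] = 1 (diagonal).
  r[X_1,X_2] = 2.7333 / (3.1885 · 2.1602) = 2.7333 / 6.888 = 0.3968
  r[X_2,X_2] = 1 (diagonal).

R is symmetric with unit diagonal. Assembling:

R = [[1, 0.3968],
 [0.3968, 1]]


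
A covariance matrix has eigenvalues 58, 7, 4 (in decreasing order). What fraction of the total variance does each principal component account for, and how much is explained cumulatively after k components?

Step 1 — total variance = trace(Sigma) = Σ λ_i = 58 + 7 + 4 = 69.

Step 2 — fraction explained by component i = λ_i / Σ λ:
  PC1: 58/69 = 0.8406
  PC2: 7/69 = 0.1014
  PC3: 4/69 = 0.058

Step 3 — cumulative fraction after k components = (λ_1 + ... + λ_k) / Σ λ:
  k = 1: 58/69 = 0.8406
  k = 2: (58 + 7)/69 = 65/69 = 0.942
  k = 3: (58 + 7 + 4)/69 = 69/69 = 1

Summary (fraction, with percent):

explained: PC1 0.8406 (84.06%), PC2 0.1014 (10.14%), PC3 0.058 (5.8%);  cumulative: 0.8406, 0.942, 1


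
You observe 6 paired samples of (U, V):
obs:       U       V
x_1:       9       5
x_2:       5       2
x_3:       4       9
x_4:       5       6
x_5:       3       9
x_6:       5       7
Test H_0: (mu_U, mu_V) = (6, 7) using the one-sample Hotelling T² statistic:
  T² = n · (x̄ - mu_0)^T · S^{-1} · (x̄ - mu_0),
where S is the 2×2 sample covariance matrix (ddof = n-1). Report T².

Step 1 — sample mean vector:
  mean(U) = (9 + 5 + 4 + 5 + 3 + 5) / 6 = 31/6 = 5.1667
  mean(V) = (5 + 2 + 9 + 6 + 9 + 7) / 6 = 38/6 = 6.3333
  x̄ = (5.1667, 6.3333),  deviation x̄ - mu_0 = (5.1667, 6.3333) - (6, 7) = (-0.8333, -0.6667).

Step 2 — sample covariance matrix, S[i,j] = (1/(n-1)) · Σ_k (x_{k,i} - mean_i) · (x_{k,j} - mean_j), divisor n-1 = 5:
  S[U,U] = ((3.8333)·(3.8333) + (-0.1667)·(-0.1667) + (-1.1667)·(-1.1667) + (-0.1667)·(-0.1667) + (-2.1667)·(-2.1667) + (-0.1667)·(-0.1667)) / 5 = 20.8333/5 = 4.1667
  S[U,V] = ((3.8333)·(-1.3333) + (-0.1667)·(-4.3333) + (-1.1667)·(2.6667) + (-0.1667)·(-0.3333) + (-2.1667)·(2.6667) + (-0.1667)·(0.6667)) / 5 = -13.3333/5 = -2.6667
  S[V,V] = ((-1.3333)·(-1.3333) + (-4.3333)·(-4.3333) + (2.6667)·(2.6667) + (-0.3333)·(-0.3333) + (2.6667)·(2.6667) + (0.6667)·(0.6667)) / 5 = 35.3333/5 = 7.0667
  S = [[4.1667, -2.6667],
 [-2.6667, 7.0667]].

Step 3 — invert S. det(S) = 4.1667·7.0667 - (-2.6667)² = 22.3333.
  S^{-1} = (1/det) · [[d, -b], [-b, a]] = [[0.3164, 0.1194],
 [0.1194, 0.1866]].

Step 4 — quadratic form (x̄ - mu_0)^T · S^{-1} · (x̄ - mu_0):
  S^{-1} · (x̄ - mu_0) = (-0.3433, -0.2239),
  (x̄ - mu_0)^T · [...] = (-0.8333)·(-0.3433) + (-0.6667)·(-0.2239) = 0.4353.

Step 5 — scale by n: T² = 6 · 0.4353 = 2.6119.

T² ≈ 2.6119


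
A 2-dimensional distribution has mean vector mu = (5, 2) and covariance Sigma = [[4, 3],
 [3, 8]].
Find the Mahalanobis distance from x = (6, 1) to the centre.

Step 1 — centre the observation: (x - mu) = (1, -1).

Step 2 — invert Sigma. det(Sigma) = 4·8 - (3)² = 23.
  Sigma^{-1} = (1/det) · [[d, -b], [-b, a]] = [[0.3478, -0.1304],
 [-0.1304, 0.1739]].

Step 3 — form the quadratic (x - mu)^T · Sigma^{-1} · (x - mu):
  Sigma^{-1} · (x - mu) = (0.4783, -0.3043).
  (x - mu)^T · [Sigma^{-1} · (x - mu)] = (1)·(0.4783) + (-1)·(-0.3043) = 0.7826.

Step 4 — take square root: d = √(0.7826) ≈ 0.8847.

d(x, mu) = √(0.7826) ≈ 0.8847


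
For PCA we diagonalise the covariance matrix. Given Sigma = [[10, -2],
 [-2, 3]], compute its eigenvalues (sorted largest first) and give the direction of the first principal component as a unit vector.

Step 1 — characteristic polynomial of 2×2 Sigma:
  det(Sigma - λI) = λ² - trace · λ + det = 0.
  trace = 10 + 3 = 13, det = 10·3 - (-2)² = 26.
Step 2 — discriminant:
  Δ = trace² - 4·det = 169 - 104 = 65.
Step 3 — eigenvalues:
  λ = (trace ± √Δ)/2 = (13 ± 8.0623)/2,
  λ_1 = 10.5311,  λ_2 = 2.4689.

Step 4 — unit eigenvector for λ_1: solve (Sigma - λ_1 I)v = 0. First row:
  (10 - 10.5311)·v_x + (-2)·v_y = 0, i.e. (-0.5311)·v_x + (-2)·v_y = 0,
  so v ∝ (b, λ_1 - a) = (-2, 0.5311); multiply by -1 so the first entry is positive: u = (2, -0.5311).
  ||u|| = √((2)² + (-0.5311)²) = √(4.2821) ≈ 2.0693,
  v_1 = u/||u|| ≈ (0.9665, -0.2567) (||v_1|| = 1).

λ_1 = 10.5311,  λ_2 = 2.4689;  v_1 ≈ (0.9665, -0.2567)


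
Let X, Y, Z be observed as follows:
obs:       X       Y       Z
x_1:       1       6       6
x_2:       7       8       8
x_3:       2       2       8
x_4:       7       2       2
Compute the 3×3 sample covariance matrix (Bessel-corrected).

Step 1 — column means:
  mean(X) = (1 + 7 + 2 + 7) / 4 = 17/4 = 4.25
  mean(Y) = (6 + 8 + 2 + 2) / 4 = 18/4 = 4.5
  mean(Z) = (6 + 8 + 8 + 2) / 4 = 24/4 = 6

Step 2 — sample covariance S[i,j] = (1/(n-1)) · Σ_k (x_{k,i} - mean_i) · (x_{k,j} - mean_j), with n-1 = 3.
  S[X,X] = ((-3.25)·(-3.25) + (2.75)·(2.75) + (-2.25)·(-2.25) + (2.75)·(2.75)) / 3 = 30.75/3 = 10.25
  S[X,Y] = ((-3.25)·(1.5) + (2.75)·(3.5) + (-2.25)·(-2.5) + (2.75)·(-2.5)) / 3 = 3.5/3 = 1.1667
  S[X,Z] = ((-3.25)·(0) + (2.75)·(2) + (-2.25)·(2) + (2.75)·(-4)) / 3 = -10/3 = -3.3333
  S[Y,Y] = ((1.5)·(1.5) + (3.5)·(3.5) + (-2.5)·(-2.5) + (-2.5)·(-2.5)) / 3 = 27/3 = 9
  S[Y,Z] = ((1.5)·(0) + (3.5)·(2) + (-2.5)·(2) + (-2.5)·(-4)) / 3 = 12/3 = 4
  S[Z,Z] = ((0)·(0) + (2)·(2) + (2)·(2) + (-4)·(-4)) / 3 = 24/3 = 8

S is symmetric (S[j,i] = S[i,j]). Assembling:

S = [[10.25, 1.1667, -3.3333],
 [1.1667, 9, 4],
 [-3.3333, 4, 8]]


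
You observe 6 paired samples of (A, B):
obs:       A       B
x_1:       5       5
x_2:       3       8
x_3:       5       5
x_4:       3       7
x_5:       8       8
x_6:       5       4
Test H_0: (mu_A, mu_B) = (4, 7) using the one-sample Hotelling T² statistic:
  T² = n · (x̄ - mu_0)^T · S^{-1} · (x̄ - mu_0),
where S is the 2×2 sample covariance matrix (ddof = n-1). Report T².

Step 1 — sample mean vector:
  mean(A) = (5 + 3 + 5 + 3 + 8 + 5) / 6 = 29/6 = 4.8333
  mean(B) = (5 + 8 + 5 + 7 + 8 + 4) / 6 = 37/6 = 6.1667
  x̄ = (4.8333, 6.1667),  deviation x̄ - mu_0 = (4.8333, 6.1667) - (4, 7) = (0.8333, -0.8333).

Step 2 — sample covariance matrix, S[i,j] = (1/(n-1)) · Σ_k (x_{k,i} - mean_i) · (x_{k,j} - mean_j), divisor n-1 = 5:
  S[A,A] = ((0.1667)·(0.1667) + (-1.8333)·(-1.8333) + (0.1667)·(0.1667) + (-1.8333)·(-1.8333) + (3.1667)·(3.1667) + (0.1667)·(0.1667)) / 5 = 16.8333/5 = 3.3667
  S[A,B] = ((0.1667)·(-1.1667) + (-1.8333)·(1.8333) + (0.1667)·(-1.1667) + (-1.8333)·(0.8333) + (3.1667)·(1.8333) + (0.1667)·(-2.1667)) / 5 = 0.1667/5 = 0.0333
  S[B,B] = ((-1.1667)·(-1.1667) + (1.8333)·(1.8333) + (-1.1667)·(-1.1667) + (0.8333)·(0.8333) + (1.8333)·(1.8333) + (-2.1667)·(-2.1667)) / 5 = 14.8333/5 = 2.9667
  S = [[3.3667, 0.0333],
 [0.0333, 2.9667]].

Step 3 — invert S. det(S) = 3.3667·2.9667 - (0.0333)² = 9.9867.
  S^{-1} = (1/det) · [[d, -b], [-b, a]] = [[0.2971, -0.0033],
 [-0.0033, 0.3371]].

Step 4 — quadratic form (x̄ - mu_0)^T · S^{-1} · (x̄ - mu_0):
  S^{-1} · (x̄ - mu_0) = (0.2503, -0.2837),
  (x̄ - mu_0)^T · [...] = (0.8333)·(0.2503) + (-0.8333)·(-0.2837) = 0.445.

Step 5 — scale by n: T² = 6 · 0.445 = 2.6702.

T² ≈ 2.6702


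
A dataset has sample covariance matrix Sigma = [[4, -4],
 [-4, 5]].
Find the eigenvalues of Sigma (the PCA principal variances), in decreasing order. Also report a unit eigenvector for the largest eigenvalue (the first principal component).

Step 1 — characteristic polynomial of 2×2 Sigma:
  det(Sigma - λI) = λ² - trace · λ + det = 0.
  trace = 4 + 5 = 9, det = 4·5 - (-4)² = 4.
Step 2 — discriminant:
  Δ = trace² - 4·det = 81 - 16 = 65.
Step 3 — eigenvalues:
  λ = (trace ± √Δ)/2 = (9 ± 8.0623)/2,
  λ_1 = 8.5311,  λ_2 = 0.4689.

Step 4 — unit eigenvector for λ_1: solve (Sigma - λ_1 I)v = 0. First row:
  (4 - 8.5311)·v_x + (-4)·v_y = 0, i.e. (-4.5311)·v_x + (-4)·v_y = 0,
  so v ∝ (b, λ_1 - a) = (-4, 4.5311); multiply by -1 so the first entry is positive: u = (4, -4.5311).
  ||u|| = √((4)² + (-4.5311)²) = √(36.5311) ≈ 6.0441,
  v_1 = u/||u|| ≈ (0.6618, -0.7497) (||v_1|| = 1).

λ_1 = 8.5311,  λ_2 = 0.4689;  v_1 ≈ (0.6618, -0.7497)


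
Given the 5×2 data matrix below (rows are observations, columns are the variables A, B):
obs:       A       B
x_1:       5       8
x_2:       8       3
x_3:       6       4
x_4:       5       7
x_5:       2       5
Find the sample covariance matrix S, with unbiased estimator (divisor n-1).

Step 1 — column means:
  mean(A) = (5 + 8 + 6 + 5 + 2) / 5 = 26/5 = 5.2
  mean(B) = (8 + 3 + 4 + 7 + 5) / 5 = 27/5 = 5.4

Step 2 — sample covariance S[i,j] = (1/(n-1)) · Σ_k (x_{k,i} - mean_i) · (x_{k,j} - mean_j), with n-1 = 4.
  S[A,A] = ((-0.2)·(-0.2) + (2.8)·(2.8) + (0.8)·(0.8) + (-0.2)·(-0.2) + (-3.2)·(-3.2)) / 4 = 18.8/4 = 4.7
  S[A,B] = ((-0.2)·(2.6) + (2.8)·(-2.4) + (0.8)·(-1.4) + (-0.2)·(1.6) + (-3.2)·(-0.4)) / 4 = -7.4/4 = -1.85
  S[B,B] = ((2.6)·(2.6) + (-2.4)·(-2.4) + (-1.4)·(-1.4) + (1.6)·(1.6) + (-0.4)·(-0.4)) / 4 = 17.2/4 = 4.3

S is symmetric (S[j,i] = S[i,j]). Assembling:

S = [[4.7, -1.85],
 [-1.85, 4.3]]


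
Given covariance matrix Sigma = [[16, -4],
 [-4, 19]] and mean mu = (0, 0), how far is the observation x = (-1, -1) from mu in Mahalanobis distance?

Step 1 — centre the observation: (x - mu) = (-1, -1).

Step 2 — invert Sigma. det(Sigma) = 16·19 - (-4)² = 288.
  Sigma^{-1} = (1/det) · [[d, -b], [-b, a]] = [[0.066, 0.0139],
 [0.0139, 0.0556]].

Step 3 — form the quadratic (x - mu)^T · Sigma^{-1} · (x - mu):
  Sigma^{-1} · (x - mu) = (-0.0799, -0.0694).
  (x - mu)^T · [Sigma^{-1} · (x - mu)] = (-1)·(-0.0799) + (-1)·(-0.0694) = 0.1493.

Step 4 — take square root: d = √(0.1493) ≈ 0.3864.

d(x, mu) = √(0.1493) ≈ 0.3864


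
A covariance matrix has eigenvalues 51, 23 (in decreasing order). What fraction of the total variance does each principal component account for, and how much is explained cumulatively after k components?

Step 1 — total variance = trace(Sigma) = Σ λ_i = 51 + 23 = 74.

Step 2 — fraction explained by component i = λ_i / Σ λ:
  PC1: 51/74 = 0.6892
  PC2: 23/74 = 0.3108

Step 3 — cumulative fraction after k components = (λ_1 + ... + λ_k) / Σ λ:
  k = 1: 51/74 = 0.6892
  k = 2: (51 + 23)/74 = 74/74 = 1

Summary (fraction, with percent):

explained: PC1 0.6892 (68.92%), PC2 0.3108 (31.08%);  cumulative: 0.6892, 1


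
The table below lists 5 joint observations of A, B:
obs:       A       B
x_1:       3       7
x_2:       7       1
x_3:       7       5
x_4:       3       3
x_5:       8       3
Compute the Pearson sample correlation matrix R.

Step 1 — column means:
  mean(A) = (3 + 7 + 7 + 3 + 8) / 5 = 28/5 = 5.6
  mean(B) = (7 + 1 + 5 + 3 + 3) / 5 = 19/5 = 3.8

Step 2 — sample variances and covariances s[i,j] = (1/(n-1)) · Σ_k (x_{k,i} - mean_i) · (x_{k,j} - mean_j), with n-1 = 4:
  s[A,A] = ((-2.6)·(-2.6) + (1.4)·(1.4) + (1.4)·(1.4) + (-2.6)·(-2.6) + (2.4)·(2.4)) / 4 = 23.2/4 = 5.8
  s[A,B] = ((-2.6)·(3.2) + (1.4)·(-2.8) + (1.4)·(1.2) + (-2.6)·(-0.8) + (2.4)·(-0.8)) / 4 = -10.4/4 = -2.6
  s[B,B] = ((3.2)·(3.2) + (-2.8)·(-2.8) + (1.2)·(1.2) + (-0.8)·(-0.8) + (-0.8)·(-0.8)) / 4 = 20.8/4 = 5.2
  Sample standard deviations s_i = √(s[i,i]):
  s(A) = √(5.8) = 2.4083
  s(B) = √(5.2) = 2.2804

Step 3 — r_{ij} = s_{ij} / (s_i · s_j):
  r[A,A] = 1 (diagonal).
  r[A,B] = -2.6 / (2.4083 · 2.2804) = -2.6 / 5.4918 = -0.4734
  r[B,B] = 1 (diagonal).

R is symmetric with unit diagonal. Assembling:

R = [[1, -0.4734],
 [-0.4734, 1]]


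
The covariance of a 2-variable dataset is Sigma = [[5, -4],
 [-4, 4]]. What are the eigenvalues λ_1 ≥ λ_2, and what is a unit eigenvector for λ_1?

Step 1 — characteristic polynomial of 2×2 Sigma:
  det(Sigma - λI) = λ² - trace · λ + det = 0.
  trace = 5 + 4 = 9, det = 5·4 - (-4)² = 4.
Step 2 — discriminant:
  Δ = trace² - 4·det = 81 - 16 = 65.
Step 3 — eigenvalues:
  λ = (trace ± √Δ)/2 = (9 ± 8.0623)/2,
  λ_1 = 8.5311,  λ_2 = 0.4689.

Step 4 — unit eigenvector for λ_1: solve (Sigma - λ_1 I)v = 0. First row:
  (5 - 8.5311)·v_x + (-4)·v_y = 0, i.e. (-3.5311)·v_x + (-4)·v_y = 0,
  so v ∝ (b, λ_1 - a) = (-4, 3.5311); multiply by -1 so the first entry is positive: u = (4, -3.5311).
  ||u|| = √((4)² + (-3.5311)²) = √(28.4689) ≈ 5.3356,
  v_1 = u/||u|| ≈ (0.7497, -0.6618) (||v_1|| = 1).

λ_1 = 8.5311,  λ_2 = 0.4689;  v_1 ≈ (0.7497, -0.6618)


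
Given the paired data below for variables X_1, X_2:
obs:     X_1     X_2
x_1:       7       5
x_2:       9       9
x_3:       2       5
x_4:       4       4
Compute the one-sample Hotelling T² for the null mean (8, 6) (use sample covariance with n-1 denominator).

Step 1 — sample mean vector:
  mean(X_1) = (7 + 9 + 2 + 4) / 4 = 22/4 = 5.5
  mean(X_2) = (5 + 9 + 5 + 4) / 4 = 23/4 = 5.75
  x̄ = (5.5, 5.75),  deviation x̄ - mu_0 = (5.5, 5.75) - (8, 6) = (-2.5, -0.25).

Step 2 — sample covariance matrix, S[i,j] = (1/(n-1)) · Σ_k (x_{k,i} - mean_i) · (x_{k,j} - mean_j), divisor n-1 = 3:
  S[X_1,X_1] = ((1.5)·(1.5) + (3.5)·(3.5) + (-3.5)·(-3.5) + (-1.5)·(-1.5)) / 3 = 29/3 = 9.6667
  S[X_1,X_2] = ((1.5)·(-0.75) + (3.5)·(3.25) + (-3.5)·(-0.75) + (-1.5)·(-1.75)) / 3 = 15.5/3 = 5.1667
  S[X_2,X_2] = ((-0.75)·(-0.75) + (3.25)·(3.25) + (-0.75)·(-0.75) + (-1.75)·(-1.75)) / 3 = 14.75/3 = 4.9167
  S = [[9.6667, 5.1667],
 [5.1667, 4.9167]].

Step 3 — invert S. det(S) = 9.6667·4.9167 - (5.1667)² = 20.8333.
  S^{-1} = (1/det) · [[d, -b], [-b, a]] = [[0.236, -0.248],
 [-0.248, 0.464]].

Step 4 — quadratic form (x̄ - mu_0)^T · S^{-1} · (x̄ - mu_0):
  S^{-1} · (x̄ - mu_0) = (-0.528, 0.504),
  (x̄ - mu_0)^T · [...] = (-2.5)·(-0.528) + (-0.25)·(0.504) = 1.194.

Step 5 — scale by n: T² = 4 · 1.194 = 4.776.

T² ≈ 4.776


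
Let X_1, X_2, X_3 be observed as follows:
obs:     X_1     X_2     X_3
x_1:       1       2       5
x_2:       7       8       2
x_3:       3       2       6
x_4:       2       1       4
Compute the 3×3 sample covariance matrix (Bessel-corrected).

Step 1 — column means:
  mean(X_1) = (1 + 7 + 3 + 2) / 4 = 13/4 = 3.25
  mean(X_2) = (2 + 8 + 2 + 1) / 4 = 13/4 = 3.25
  mean(X_3) = (5 + 2 + 6 + 4) / 4 = 17/4 = 4.25

Step 2 — sample covariance S[i,j] = (1/(n-1)) · Σ_k (x_{k,i} - mean_i) · (x_{k,j} - mean_j), with n-1 = 3.
  S[X_1,X_1] = ((-2.25)·(-2.25) + (3.75)·(3.75) + (-0.25)·(-0.25) + (-1.25)·(-1.25)) / 3 = 20.75/3 = 6.9167
  S[X_1,X_2] = ((-2.25)·(-1.25) + (3.75)·(4.75) + (-0.25)·(-1.25) + (-1.25)·(-2.25)) / 3 = 23.75/3 = 7.9167
  S[X_1,X_3] = ((-2.25)·(0.75) + (3.75)·(-2.25) + (-0.25)·(1.75) + (-1.25)·(-0.25)) / 3 = -10.25/3 = -3.4167
  S[X_2,X_2] = ((-1.25)·(-1.25) + (4.75)·(4.75) + (-1.25)·(-1.25) + (-2.25)·(-2.25)) / 3 = 30.75/3 = 10.25
  S[X_2,X_3] = ((-1.25)·(0.75) + (4.75)·(-2.25) + (-1.25)·(1.75) + (-2.25)·(-0.25)) / 3 = -13.25/3 = -4.4167
  S[X_3,X_3] = ((0.75)·(0.75) + (-2.25)·(-2.25) + (1.75)·(1.75) + (-0.25)·(-0.25)) / 3 = 8.75/3 = 2.9167

S is symmetric (S[j,i] = S[i,j]). Assembling:

S = [[6.9167, 7.9167, -3.4167],
 [7.9167, 10.25, -4.4167],
 [-3.4167, -4.4167, 2.9167]]


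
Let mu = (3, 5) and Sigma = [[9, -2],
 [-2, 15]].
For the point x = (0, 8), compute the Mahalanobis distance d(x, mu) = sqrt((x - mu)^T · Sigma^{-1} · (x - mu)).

Step 1 — centre the observation: (x - mu) = (-3, 3).

Step 2 — invert Sigma. det(Sigma) = 9·15 - (-2)² = 131.
  Sigma^{-1} = (1/det) · [[d, -b], [-b, a]] = [[0.1145, 0.0153],
 [0.0153, 0.0687]].

Step 3 — form the quadratic (x - mu)^T · Sigma^{-1} · (x - mu):
  Sigma^{-1} · (x - mu) = (-0.2977, 0.1603).
  (x - mu)^T · [Sigma^{-1} · (x - mu)] = (-3)·(-0.2977) + (3)·(0.1603) = 1.374.

Step 4 — take square root: d = √(1.374) ≈ 1.1722.

d(x, mu) = √(1.374) ≈ 1.1722


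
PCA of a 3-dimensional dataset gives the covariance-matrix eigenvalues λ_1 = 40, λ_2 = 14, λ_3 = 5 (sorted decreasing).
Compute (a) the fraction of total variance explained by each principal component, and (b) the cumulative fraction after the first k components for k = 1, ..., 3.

Step 1 — total variance = trace(Sigma) = Σ λ_i = 40 + 14 + 5 = 59.

Step 2 — fraction explained by component i = λ_i / Σ λ:
  PC1: 40/59 = 0.678
  PC2: 14/59 = 0.2373
  PC3: 5/59 = 0.0847

Step 3 — cumulative fraction after k components = (λ_1 + ... + λ_k) / Σ λ:
  k = 1: 40/59 = 0.678
  k = 2: (40 + 14)/59 = 54/59 = 0.9153
  k = 3: (40 + 14 + 5)/59 = 59/59 = 1

Summary (fraction, with percent):

explained: PC1 0.678 (67.8%), PC2 0.2373 (23.73%), PC3 0.0847 (8.47%);  cumulative: 0.678, 0.9153, 1


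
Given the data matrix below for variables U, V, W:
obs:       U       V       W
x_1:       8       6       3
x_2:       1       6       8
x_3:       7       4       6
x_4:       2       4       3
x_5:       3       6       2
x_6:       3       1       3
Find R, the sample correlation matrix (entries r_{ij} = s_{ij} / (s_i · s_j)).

Step 1 — column means:
  mean(U) = (8 + 1 + 7 + 2 + 3 + 3) / 6 = 24/6 = 4
  mean(V) = (6 + 6 + 4 + 4 + 6 + 1) / 6 = 27/6 = 4.5
  mean(W) = (3 + 8 + 6 + 3 + 2 + 3) / 6 = 25/6 = 4.1667

Step 2 — sample variances and covariances s[i,j] = (1/(n-1)) · Σ_k (x_{k,i} - mean_i) · (x_{k,j} - mean_j), with n-1 = 5:
  s[U,U] = ((4)·(4) + (-3)·(-3) + (3)·(3) + (-2)·(-2) + (-1)·(-1) + (-1)·(-1)) / 5 = 40/5 = 8
  s[U,V] = ((4)·(1.5) + (-3)·(1.5) + (3)·(-0.5) + (-2)·(-0.5) + (-1)·(1.5) + (-1)·(-3.5)) / 5 = 3/5 = 0.6
  s[U,W] = ((4)·(-1.1667) + (-3)·(3.8333) + (3)·(1.8333) + (-2)·(-1.1667) + (-1)·(-2.1667) + (-1)·(-1.1667)) / 5 = -5/5 = -1
  s[V,V] = ((1.5)·(1.5) + (1.5)·(1.5) + (-0.5)·(-0.5) + (-0.5)·(-0.5) + (1.5)·(1.5) + (-3.5)·(-3.5)) / 5 = 19.5/5 = 3.9
  s[V,W] = ((1.5)·(-1.1667) + (1.5)·(3.8333) + (-0.5)·(1.8333) + (-0.5)·(-1.1667) + (1.5)·(-2.1667) + (-3.5)·(-1.1667)) / 5 = 4.5/5 = 0.9
  s[W,W] = ((-1.1667)·(-1.1667) + (3.8333)·(3.8333) + (1.8333)·(1.8333) + (-1.1667)·(-1.1667) + (-2.1667)·(-2.1667) + (-1.1667)·(-1.1667)) / 5 = 26.8333/5 = 5.3667
  Sample standard deviations s_i = √(s[i,i]):
  s(U) = √(8) = 2.8284
  s(V) = √(3.9) = 1.9748
  s(W) = √(5.3667) = 2.3166

Step 3 — r_{ij} = s_{ij} / (s_i · s_j):
  r[U,U] = 1 (diagonal).
  r[U,V] = 0.6 / (2.8284 · 1.9748) = 0.6 / 5.5857 = 0.1074
  r[U,W] = -1 / (2.8284 · 2.3166) = -1 / 6.5524 = -0.1526
  r[V,V] = 1 (diagonal).
  r[V,W] = 0.9 / (1.9748 · 2.3166) = 0.9 / 4.5749 = 0.1967
  r[W,W] = 1 (diagonal).

R is symmetric with unit diagonal. Assembling:

R = [[1, 0.1074, -0.1526],
 [0.1074, 1, 0.1967],
 [-0.1526, 0.1967, 1]]


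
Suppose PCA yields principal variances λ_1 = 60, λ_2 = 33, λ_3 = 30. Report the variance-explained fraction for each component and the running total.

Step 1 — total variance = trace(Sigma) = Σ λ_i = 60 + 33 + 30 = 123.

Step 2 — fraction explained by component i = λ_i / Σ λ:
  PC1: 60/123 = 0.4878
  PC2: 33/123 = 0.2683
  PC3: 30/123 = 0.2439

Step 3 — cumulative fraction after k components = (λ_1 + ... + λ_k) / Σ λ:
  k = 1: 60/123 = 0.4878
  k = 2: (60 + 33)/123 = 93/123 = 0.7561
  k = 3: (60 + 33 + 30)/123 = 123/123 = 1

Summary (fraction, with percent):

explained: PC1 0.4878 (48.78%), PC2 0.2683 (26.83%), PC3 0.2439 (24.39%);  cumulative: 0.4878, 0.7561, 1


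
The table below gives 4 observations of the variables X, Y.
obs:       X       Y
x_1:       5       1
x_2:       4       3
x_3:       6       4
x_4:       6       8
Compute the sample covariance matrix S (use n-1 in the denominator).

Step 1 — column means:
  mean(X) = (5 + 4 + 6 + 6) / 4 = 21/4 = 5.25
  mean(Y) = (1 + 3 + 4 + 8) / 4 = 16/4 = 4

Step 2 — sample covariance S[i,j] = (1/(n-1)) · Σ_k (x_{k,i} - mean_i) · (x_{k,j} - mean_j), with n-1 = 3.
  S[X,X] = ((-0.25)·(-0.25) + (-1.25)·(-1.25) + (0.75)·(0.75) + (0.75)·(0.75)) / 3 = 2.75/3 = 0.9167
  S[X,Y] = ((-0.25)·(-3) + (-1.25)·(-1) + (0.75)·(0) + (0.75)·(4)) / 3 = 5/3 = 1.6667
  S[Y,Y] = ((-3)·(-3) + (-1)·(-1) + (0)·(0) + (4)·(4)) / 3 = 26/3 = 8.6667

S is symmetric (S[j,i] = S[i,j]). Assembling:

S = [[0.9167, 1.6667],
 [1.6667, 8.6667]]


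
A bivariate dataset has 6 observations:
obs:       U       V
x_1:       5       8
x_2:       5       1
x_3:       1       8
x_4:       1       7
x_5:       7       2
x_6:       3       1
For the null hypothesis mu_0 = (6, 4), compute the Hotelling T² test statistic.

Step 1 — sample mean vector:
  mean(U) = (5 + 5 + 1 + 1 + 7 + 3) / 6 = 22/6 = 3.6667
  mean(V) = (8 + 1 + 8 + 7 + 2 + 1) / 6 = 27/6 = 4.5
  x̄ = (3.6667, 4.5),  deviation x̄ - mu_0 = (3.6667, 4.5) - (6, 4) = (-2.3333, 0.5).

Step 2 — sample covariance matrix, S[i,j] = (1/(n-1)) · Σ_k (x_{k,i} - mean_i) · (x_{k,j} - mean_j), divisor n-1 = 5:
  S[U,U] = ((1.3333)·(1.3333) + (1.3333)·(1.3333) + (-2.6667)·(-2.6667) + (-2.6667)·(-2.6667) + (3.3333)·(3.3333) + (-0.6667)·(-0.6667)) / 5 = 29.3333/5 = 5.8667
  S[U,V] = ((1.3333)·(3.5) + (1.3333)·(-3.5) + (-2.6667)·(3.5) + (-2.6667)·(2.5) + (3.3333)·(-2.5) + (-0.6667)·(-3.5)) / 5 = -22/5 = -4.4
  S[V,V] = ((3.5)·(3.5) + (-3.5)·(-3.5) + (3.5)·(3.5) + (2.5)·(2.5) + (-2.5)·(-2.5) + (-3.5)·(-3.5)) / 5 = 61.5/5 = 12.3
  S = [[5.8667, -4.4],
 [-4.4, 12.3]].

Step 3 — invert S. det(S) = 5.8667·12.3 - (-4.4)² = 52.8.
  S^{-1} = (1/det) · [[d, -b], [-b, a]] = [[0.233, 0.0833],
 [0.0833, 0.1111]].

Step 4 — quadratic form (x̄ - mu_0)^T · S^{-1} · (x̄ - mu_0):
  S^{-1} · (x̄ - mu_0) = (-0.5019, -0.1389),
  (x̄ - mu_0)^T · [...] = (-2.3333)·(-0.5019) + (0.5)·(-0.1389) = 1.1016.

Step 5 — scale by n: T² = 6 · 1.1016 = 6.6098.

T² ≈ 6.6098


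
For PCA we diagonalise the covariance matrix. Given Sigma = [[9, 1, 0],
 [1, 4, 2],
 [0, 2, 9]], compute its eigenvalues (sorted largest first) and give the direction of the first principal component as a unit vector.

Step 1 — characteristic polynomial p(λ) = det(λI - Sigma) = λ³ - tr·λ² + c_1·λ - det, where tr = trace, c_1 = sum of the principal 2×2 minors, det = det(Sigma):
  tr = 9 + 4 + 9 = 22,
  c_1 = (9·4 - (1)²) + (9·9 - (0)²) + (4·9 - (2)²) = 35 + 81 + 32 = 148,
  det = 9·(4·9 - (2)²) - (1)·((1)·9 - (2)·(0)) + (0)·((1)·(2) - 4·(0)) = 9·(32) - (1)·(9) + (0)·(2) = 279.
  So p(λ) = λ³ - 22λ² + 148λ - 279.
Step 2 — look for an integer root (rational root theorem: any rational root is an integer divisor of 279). Testing λ = 9:
  p(9) = 729 - 1782 + 1332 - 279 = 0  ✓
  Dividing out (λ - 9): p(λ) = (λ - 9)(λ² - 13λ + 31).
Step 3 — remaining eigenvalues from the quadratic λ² - 13λ + 31 = 0:
  Δ = 13² - 4·31 = 169 - 124 = 45,  λ = (13 ± √45)/2 = (13 ± 6.7082)/2 ≈ 9.8541 or 3.1459.
  Sorted: λ_1 = 9.8541,  λ_2 = 9,  λ_3 = 3.1459  (check: sum = 22 = tr ✓).

Step 4 — unit eigenvector for λ_1 ≈ 9.8541: v spans the null space of (Sigma - λ_1 I), whose rows are
  r_1 = (-0.8541, 1, 0),  r_2 = (1, -5.8541, 2),  r_3 = (0, 2, -0.8541).
  v is orthogonal to every row, so take v ∝ r_1 × r_2 = ((1)·(2) - (0)·(-5.8541), (0)·(1) - (-0.8541)·(2), (-0.8541)·(-5.8541) - (1)·(1)) ≈ (2, 1.7082, 4).
  Let u = (2, 1.7082, 4).
  ||u|| = √((2)² + (1.7082)² + (4)²) = √(22.918) ≈ 4.7873,  v_1 = u/||u|| ≈ (0.4178, 0.3568, 0.8355) (||v_1|| = 1).

λ_1 = 9.8541,  λ_2 = 9,  λ_3 = 3.1459;  v_1 ≈ (0.4178, 0.3568, 0.8355)


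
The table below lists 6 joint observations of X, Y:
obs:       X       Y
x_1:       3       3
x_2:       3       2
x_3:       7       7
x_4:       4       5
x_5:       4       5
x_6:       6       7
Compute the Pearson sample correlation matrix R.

Step 1 — column means:
  mean(X) = (3 + 3 + 7 + 4 + 4 + 6) / 6 = 27/6 = 4.5
  mean(Y) = (3 + 2 + 7 + 5 + 5 + 7) / 6 = 29/6 = 4.8333

Step 2 — sample variances and covariances s[i,j] = (1/(n-1)) · Σ_k (x_{k,i} - mean_i) · (x_{k,j} - mean_j), with n-1 = 5:
  s[X,X] = ((-1.5)·(-1.5) + (-1.5)·(-1.5) + (2.5)·(2.5) + (-0.5)·(-0.5) + (-0.5)·(-0.5) + (1.5)·(1.5)) / 5 = 13.5/5 = 2.7
  s[X,Y] = ((-1.5)·(-1.8333) + (-1.5)·(-2.8333) + (2.5)·(2.1667) + (-0.5)·(0.1667) + (-0.5)·(0.1667) + (1.5)·(2.1667)) / 5 = 15.5/5 = 3.1
  s[Y,Y] = ((-1.8333)·(-1.8333) + (-2.8333)·(-2.8333) + (2.1667)·(2.1667) + (0.1667)·(0.1667) + (0.1667)·(0.1667) + (2.1667)·(2.1667)) / 5 = 20.8333/5 = 4.1667
  Sample standard deviations s_i = √(s[i,i]):
  s(X) = √(2.7) = 1.6432
  s(Y) = √(4.1667) = 2.0412

Step 3 — r_{ij} = s_{ij} / (s_i · s_j):
  r[X,X] = 1 (diagonal).
  r[X,Y] = 3.1 / (1.6432 · 2.0412) = 3.1 / 3.3541 = 0.9242
  r[Y,Y] = 1 (diagonal).

R is symmetric with unit diagonal. Assembling:

R = [[1, 0.9242],
 [0.9242, 1]]


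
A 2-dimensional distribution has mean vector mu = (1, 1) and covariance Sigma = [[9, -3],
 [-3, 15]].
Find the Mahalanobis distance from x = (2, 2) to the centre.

Step 1 — centre the observation: (x - mu) = (1, 1).

Step 2 — invert Sigma. det(Sigma) = 9·15 - (-3)² = 126.
  Sigma^{-1} = (1/det) · [[d, -b], [-b, a]] = [[0.119, 0.0238],
 [0.0238, 0.0714]].

Step 3 — form the quadratic (x - mu)^T · Sigma^{-1} · (x - mu):
  Sigma^{-1} · (x - mu) = (0.1429, 0.0952).
  (x - mu)^T · [Sigma^{-1} · (x - mu)] = (1)·(0.1429) + (1)·(0.0952) = 0.2381.

Step 4 — take square root: d = √(0.2381) ≈ 0.488.

d(x, mu) = √(0.2381) ≈ 0.488


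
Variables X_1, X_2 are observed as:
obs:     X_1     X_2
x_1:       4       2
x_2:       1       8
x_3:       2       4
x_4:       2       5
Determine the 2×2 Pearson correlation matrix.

Step 1 — column means:
  mean(X_1) = (4 + 1 + 2 + 2) / 4 = 9/4 = 2.25
  mean(X_2) = (2 + 8 + 4 + 5) / 4 = 19/4 = 4.75

Step 2 — sample variances and covariances s[i,j] = (1/(n-1)) · Σ_k (x_{k,i} - mean_i) · (x_{k,j} - mean_j), with n-1 = 3:
  s[X_1,X_1] = ((1.75)·(1.75) + (-1.25)·(-1.25) + (-0.25)·(-0.25) + (-0.25)·(-0.25)) / 3 = 4.75/3 = 1.5833
  s[X_1,X_2] = ((1.75)·(-2.75) + (-1.25)·(3.25) + (-0.25)·(-0.75) + (-0.25)·(0.25)) / 3 = -8.75/3 = -2.9167
  s[X_2,X_2] = ((-2.75)·(-2.75) + (3.25)·(3.25) + (-0.75)·(-0.75) + (0.25)·(0.25)) / 3 = 18.75/3 = 6.25
  Sample standard deviations s_i = √(s[i,i]):
  s(X_1) = √(1.5833) = 1.2583
  s(X_2) = √(6.25) = 2.5

Step 3 — r_{ij} = s_{ij} / (s_i · s_j):
  r[X_1,X_1] = 1 (diagonal).
  r[X_1,X_2] = -2.9167 / (1.2583 · 2.5) = -2.9167 / 3.1458 = -0.9272
  r[X_2,X_2] = 1 (diagonal).

R is symmetric with unit diagonal. Assembling:

R = [[1, -0.9272],
 [-0.9272, 1]]


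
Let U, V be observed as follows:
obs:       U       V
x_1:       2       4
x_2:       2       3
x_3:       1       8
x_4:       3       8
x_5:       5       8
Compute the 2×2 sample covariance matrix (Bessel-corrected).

Step 1 — column means:
  mean(U) = (2 + 2 + 1 + 3 + 5) / 5 = 13/5 = 2.6
  mean(V) = (4 + 3 + 8 + 8 + 8) / 5 = 31/5 = 6.2

Step 2 — sample covariance S[i,j] = (1/(n-1)) · Σ_k (x_{k,i} - mean_i) · (x_{k,j} - mean_j), with n-1 = 4.
  S[U,U] = ((-0.6)·(-0.6) + (-0.6)·(-0.6) + (-1.6)·(-1.6) + (0.4)·(0.4) + (2.4)·(2.4)) / 4 = 9.2/4 = 2.3
  S[U,V] = ((-0.6)·(-2.2) + (-0.6)·(-3.2) + (-1.6)·(1.8) + (0.4)·(1.8) + (2.4)·(1.8)) / 4 = 5.4/4 = 1.35
  S[V,V] = ((-2.2)·(-2.2) + (-3.2)·(-3.2) + (1.8)·(1.8) + (1.8)·(1.8) + (1.8)·(1.8)) / 4 = 24.8/4 = 6.2

S is symmetric (S[j,i] = S[i,j]). Assembling:

S = [[2.3, 1.35],
 [1.35, 6.2]]


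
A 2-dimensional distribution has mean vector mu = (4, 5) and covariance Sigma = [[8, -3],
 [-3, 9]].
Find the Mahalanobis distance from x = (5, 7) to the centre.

Step 1 — centre the observation: (x - mu) = (1, 2).

Step 2 — invert Sigma. det(Sigma) = 8·9 - (-3)² = 63.
  Sigma^{-1} = (1/det) · [[d, -b], [-b, a]] = [[0.1429, 0.0476],
 [0.0476, 0.127]].

Step 3 — form the quadratic (x - mu)^T · Sigma^{-1} · (x - mu):
  Sigma^{-1} · (x - mu) = (0.2381, 0.3016).
  (x - mu)^T · [Sigma^{-1} · (x - mu)] = (1)·(0.2381) + (2)·(0.3016) = 0.8413.

Step 4 — take square root: d = √(0.8413) ≈ 0.9172.

d(x, mu) = √(0.8413) ≈ 0.9172


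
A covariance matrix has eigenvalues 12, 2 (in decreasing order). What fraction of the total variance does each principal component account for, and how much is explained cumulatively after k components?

Step 1 — total variance = trace(Sigma) = Σ λ_i = 12 + 2 = 14.

Step 2 — fraction explained by component i = λ_i / Σ λ:
  PC1: 12/14 = 0.8571
  PC2: 2/14 = 0.1429

Step 3 — cumulative fraction after k components = (λ_1 + ... + λ_k) / Σ λ:
  k = 1: 12/14 = 0.8571
  k = 2: (12 + 2)/14 = 14/14 = 1

Summary (fraction, with percent):

explained: PC1 0.8571 (85.71%), PC2 0.1429 (14.29%);  cumulative: 0.8571, 1


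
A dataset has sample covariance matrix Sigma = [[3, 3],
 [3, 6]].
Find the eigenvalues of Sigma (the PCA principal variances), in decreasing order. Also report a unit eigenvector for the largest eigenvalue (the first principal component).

Step 1 — characteristic polynomial of 2×2 Sigma:
  det(Sigma - λI) = λ² - trace · λ + det = 0.
  trace = 3 + 6 = 9, det = 3·6 - (3)² = 9.
Step 2 — discriminant:
  Δ = trace² - 4·det = 81 - 36 = 45.
Step 3 — eigenvalues:
  λ = (trace ± √Δ)/2 = (9 ± 6.7082)/2,
  λ_1 = 7.8541,  λ_2 = 1.1459.

Step 4 — unit eigenvector for λ_1: solve (Sigma - λ_1 I)v = 0. First row:
  (3 - 7.8541)·v_x + (3)·v_y = 0, i.e. (-4.8541)·v_x + (3)·v_y = 0,
  so v ∝ (b, λ_1 - a) = (3, 4.8541) = u.
  ||u|| = √((3)² + (4.8541)²) = √(32.5623) ≈ 5.7063,
  v_1 = u/||u|| ≈ (0.5257, 0.8507) (||v_1|| = 1).

λ_1 = 7.8541,  λ_2 = 1.1459;  v_1 ≈ (0.5257, 0.8507)
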